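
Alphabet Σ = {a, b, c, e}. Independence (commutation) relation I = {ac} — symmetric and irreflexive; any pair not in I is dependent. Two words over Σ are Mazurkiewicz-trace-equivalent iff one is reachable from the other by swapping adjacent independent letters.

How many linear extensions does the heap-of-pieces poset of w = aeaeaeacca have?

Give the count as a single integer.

6

piece 0:a — minimal
piece 1:e rests on {0:a}
piece 2:a rests on {1:e}
piece 3:e rests on {2:a}
piece 4:a rests on {3:e}
piece 5:e rests on {4:a}
piece 6:a rests on {5:e}
piece 7:c rests on {5:e}
piece 8:c rests on {7:c}
piece 9:a rests on {6:a}
minimal pieces: {0:a}
ways to finish when only these pieces remain (= sum over removing one remaining piece with nothing left below it):
  1 left: {8}→1  {9}→1
  2 left: {6,9}→1  {7,8}→1  {8,9}→2
  3 left: {6,8,9}→3  {7,8,9}→3
  4 left: {6,7,8,9}→6
  5 left: {5,6,7,8,9}→6
  6 left: {4,5,6,7,8,9}→6
  7 left: {3,4,5,6,7,8,9}→6
  8 left: {2,3,4,5,6,7,8,9}→6
  placing 0:a first → 6 extensions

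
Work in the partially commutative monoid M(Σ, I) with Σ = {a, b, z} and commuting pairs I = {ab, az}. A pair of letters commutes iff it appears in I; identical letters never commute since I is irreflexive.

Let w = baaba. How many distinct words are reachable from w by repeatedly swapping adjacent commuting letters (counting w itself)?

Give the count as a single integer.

drop 0:b onto floor
drop 1:a onto floor
drop 2:a onto {1:a}
drop 3:b onto {0:b}
drop 4:a onto {2:a}
ground layer = {0:b, 1:a}
drop-orders for the pieces not yet dropped (sum over which currently-grounded one goes next):
  1 to go: {3} 1  {4} 1
  2 to go: {0,3} 1  {2,4} 1  {3,4} 2
  3 to go: {0,3,4} 3  {1,2,4} 1  {2,3,4} 3
  if 0:b drops first: 4 orders
  if 1:a drops first: 6 orders
heap linearizations: 10

10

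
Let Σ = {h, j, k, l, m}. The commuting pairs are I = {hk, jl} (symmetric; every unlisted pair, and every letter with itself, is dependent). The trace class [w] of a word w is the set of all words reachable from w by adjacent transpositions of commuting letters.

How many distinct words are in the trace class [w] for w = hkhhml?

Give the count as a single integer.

#0=h has no predecessor
#1=k has no predecessor
#2=h depends on [0:h]
#3=h depends on [2:h]
#4=m depends on [1:k, 3:h]
#5=l depends on [4:m]
sources: [0:h, 1:k]
N(rest) = Σ N(rest − s) over sources s of rest; N(one piece) = 1:
  size 1 → [5]=1
  size 2 → [4,5]=1
  size 3 → [1,4,5]=1  [3,4,5]=1
  size 4 → [1,3,4,5]=2  [2,3,4,5]=1
  first=0(h) contributes 3
  first=1(k) contributes 1
|[w]| = 4

4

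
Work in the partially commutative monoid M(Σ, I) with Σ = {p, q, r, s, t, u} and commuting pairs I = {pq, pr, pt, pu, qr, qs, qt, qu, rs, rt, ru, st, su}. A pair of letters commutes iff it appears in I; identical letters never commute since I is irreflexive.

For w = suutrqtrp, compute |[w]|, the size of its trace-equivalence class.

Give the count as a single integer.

3780

piece 0:s — minimal
piece 1:u — minimal
piece 2:u rests on {1:u}
piece 3:t rests on {2:u}
piece 4:r — minimal
piece 5:q — minimal
piece 6:t rests on {3:t}
piece 7:r rests on {4:r}
piece 8:p rests on {0:s}
minimal pieces: {0:s, 1:u, 4:r, 5:q}
ways to finish when only these pieces remain (= sum over removing one remaining piece with nothing left below it):
  1 left: {5}→1  {6}→1  {7}→1  {8}→1
  2 left: {0,8}→1  {3,6}→1  {4,7}→1  {5,6}→2  {5,7}→2  {5,8}→2  {6,7}→2  {6,8}→2  {7,8}→2
  3 left: {0,5,8}→3  {0,6,8}→3  {0,7,8}→3  {2,3,6}→1  {3,5,6}→3  {3,6,7}→3  {3,6,8}→3  {4,5,7}→3  {4,6,7}→3  {4,7,8}→3  {5,6,7}→6  {5,6,8}→6  {5,7,8}→6  {6,7,8}→6
  4 left: {0,3,6,8}→6  {0,4,7,8}→6  {0,5,6,8}→12  {0,5,7,8}→12  {0,6,7,8}→12  {1,2,3,6}→1  {2,3,5,6}→4  {2,3,6,7}→4  {2,3,6,8}→4  {3,4,6,7}→6  {3,5,6,7}→12  {3,5,6,8}→12  {3,6,7,8}→12  {4,5,6,7}→12  {4,5,7,8}→12  {4,6,7,8}→12  {5,6,7,8}→24
  5 left: {0,2,3,6,8}→10  {0,3,5,6,8}→30  {0,3,6,7,8}→30  {0,4,5,7,8}→30  {0,4,6,7,8}→30  {0,5,6,7,8}→60  {1,2,3,5,6}→5  {1,2,3,6,7}→5  {1,2,3,6,8}→5  {2,3,4,6,7}→10  {2,3,5,6,7}→20  {2,3,5,6,8}→20  {2,3,6,7,8}→20  {3,4,5,6,7}→30  {3,4,6,7,8}→30  {3,5,6,7,8}→60  {4,5,6,7,8}→60
  6 left: {0,1,2,3,6,8}→15  {0,2,3,5,6,8}→60  {0,2,3,6,7,8}→60  {0,3,4,6,7,8}→90  {0,3,5,6,7,8}→180  {0,4,5,6,7,8}→180  {1,2,3,4,6,7}→15  {1,2,3,5,6,7}→30  {1,2,3,5,6,8}→30  {1,2,3,6,7,8}→30  {2,3,4,5,6,7}→60  {2,3,4,6,7,8}→60  {2,3,5,6,7,8}→120  {3,4,5,6,7,8}→180
  7 left: {0,1,2,3,5,6,8}→105  {0,1,2,3,6,7,8}→105  {0,2,3,4,6,7,8}→210  {0,2,3,5,6,7,8}→420  {0,3,4,5,6,7,8}→630  {1,2,3,4,5,6,7}→105  {1,2,3,4,6,7,8}→105  {1,2,3,5,6,7,8}→210  {2,3,4,5,6,7,8}→420
  placing 0:s first → 840 extensions
  placing 1:u first → 1680 extensions
  placing 4:r first → 840 extensions
  placing 5:q first → 420 extensions
total linear extensions = 3780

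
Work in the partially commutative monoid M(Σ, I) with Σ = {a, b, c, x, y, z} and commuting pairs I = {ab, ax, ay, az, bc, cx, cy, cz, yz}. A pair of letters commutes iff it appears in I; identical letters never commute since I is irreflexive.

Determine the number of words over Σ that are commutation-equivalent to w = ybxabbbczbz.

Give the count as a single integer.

piece 0:y — minimal
piece 1:b rests on {0:y}
piece 2:x rests on {1:b}
piece 3:a — minimal
piece 4:b rests on {2:x}
piece 5:b rests on {4:b}
piece 6:b rests on {5:b}
piece 7:c rests on {3:a}
piece 8:z rests on {6:b}
piece 9:b rests on {8:z}
piece 10:z rests on {9:b}
minimal pieces: {0:y, 3:a}
ways to finish when only these pieces remain (= sum over removing one remaining piece with nothing left below it):
  1 left: {7}→1  {10}→1
  2 left: {3,7}→1  {7,10}→2  {9,10}→1
  3 left: {3,7,10}→3  {7,9,10}→3  {8,9,10}→1
  4 left: {3,7,9,10}→6  {6,8,9,10}→1  {7,8,9,10}→4
  5 left: {3,7,8,9,10}→10  {5,6,8,9,10}→1  {6,7,8,9,10}→5
  6 left: {3,6,7,8,9,10}→15  {4,5,6,8,9,10}→1  {5,6,7,8,9,10}→6
  7 left: {2,4,5,6,8,9,10}→1  {3,5,6,7,8,9,10}→21  {4,5,6,7,8,9,10}→7
  8 left: {1,2,4,5,6,8,9,10}→1  {2,4,5,6,7,8,9,10}→8  {3,4,5,6,7,8,9,10}→28
  9 left: {0,1,2,4,5,6,8,9,10}→1  {1,2,4,5,6,7,8,9,10}→9  {2,3,4,5,6,7,8,9,10}→36
  placing 0:y first → 45 extensions
  placing 3:a first → 10 extensions
total linear extensions = 55

55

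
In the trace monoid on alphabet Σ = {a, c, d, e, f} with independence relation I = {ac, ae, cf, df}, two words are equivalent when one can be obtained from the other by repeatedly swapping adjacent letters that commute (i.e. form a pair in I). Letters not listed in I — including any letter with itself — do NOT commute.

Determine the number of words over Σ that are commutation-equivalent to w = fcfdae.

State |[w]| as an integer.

piece 0:f — minimal
piece 1:c — minimal
piece 2:f rests on {0:f}
piece 3:d rests on {1:c}
piece 4:a rests on {2:f, 3:d}
piece 5:e rests on {2:f, 3:d}
minimal pieces: {0:f, 1:c}
ways to finish when only these pieces remain (= sum over removing one remaining piece with nothing left below it):
  1 left: {4}→1  {5}→1
  2 left: {4,5}→2
  3 left: {2,4,5}→2  {3,4,5}→2
  4 left: {0,2,4,5}→2  {1,3,4,5}→2  {2,3,4,5}→4
  placing 0:f first → 6 extensions
  placing 1:c first → 6 extensions
total linear extensions = 12

12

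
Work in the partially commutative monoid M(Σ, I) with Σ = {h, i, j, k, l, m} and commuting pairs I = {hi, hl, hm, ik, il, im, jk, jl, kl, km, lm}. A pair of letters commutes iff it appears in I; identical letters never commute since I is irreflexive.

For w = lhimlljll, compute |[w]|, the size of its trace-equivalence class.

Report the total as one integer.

drop 0:l onto floor
drop 1:h onto floor
drop 2:i onto floor
drop 3:m onto floor
drop 4:l onto {0:l}
drop 5:l onto {4:l}
drop 6:j onto {1:h, 2:i, 3:m}
drop 7:l onto {5:l}
drop 8:l onto {7:l}
ground layer = {0:l, 1:h, 2:i, 3:m}
drop-orders for the pieces not yet dropped (sum over which currently-grounded one goes next):
  1 to go: {6} 1  {8} 1
  2 to go: {1,6} 1  {2,6} 1  {3,6} 1  {6,8} 2  {7,8} 1
  3 to go: {1,2,6} 2  {1,3,6} 2  {1,6,8} 3  {2,3,6} 2  {2,6,8} 3  {3,6,8} 3  {5,7,8} 1  {6,7,8} 3
  4 to go: {1,2,3,6} 6  {1,2,6,8} 8  {1,3,6,8} 8  {1,6,7,8} 6  {2,3,6,8} 8  {2,6,7,8} 6  {3,6,7,8} 6  {4,5,7,8} 1  {5,6,7,8} 4
  5 to go: {0,4,5,7,8} 1  {1,2,3,6,8} 30  {1,2,6,7,8} 20  {1,3,6,7,8} 20  {1,5,6,7,8} 10  {2,3,6,7,8} 20  {2,5,6,7,8} 10  {3,5,6,7,8} 10  {4,5,6,7,8} 5
  6 to go: {0,4,5,6,7,8} 6  {1,2,3,6,7,8} 90  {1,2,5,6,7,8} 40  {1,3,5,6,7,8} 40  {1,4,5,6,7,8} 15  {2,3,5,6,7,8} 40  {2,4,5,6,7,8} 15  {3,4,5,6,7,8} 15
  7 to go: {0,1,4,5,6,7,8} 21  {0,2,4,5,6,7,8} 21  {0,3,4,5,6,7,8} 21  {1,2,3,5,6,7,8} 210  {1,2,4,5,6,7,8} 70  {1,3,4,5,6,7,8} 70  {2,3,4,5,6,7,8} 70
  if 0:l drops first: 420 orders
  if 1:h drops first: 112 orders
  if 2:i drops first: 112 orders
  if 3:m drops first: 112 orders
heap linearizations: 756

756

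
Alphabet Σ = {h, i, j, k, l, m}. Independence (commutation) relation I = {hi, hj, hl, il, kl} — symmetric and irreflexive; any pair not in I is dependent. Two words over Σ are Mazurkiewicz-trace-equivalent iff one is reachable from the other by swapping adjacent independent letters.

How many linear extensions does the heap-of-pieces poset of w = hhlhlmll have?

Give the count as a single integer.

piece 0:h — minimal
piece 1:h rests on {0:h}
piece 2:l — minimal
piece 3:h rests on {1:h}
piece 4:l rests on {2:l}
piece 5:m rests on {3:h, 4:l}
piece 6:l rests on {5:m}
piece 7:l rests on {6:l}
minimal pieces: {0:h, 2:l}
ways to finish when only these pieces remain (= sum over removing one remaining piece with nothing left below it):
  1 left: {7}→1
  2 left: {6,7}→1
  3 left: {5,6,7}→1
  4 left: {3,5,6,7}→1  {4,5,6,7}→1
  5 left: {1,3,5,6,7}→1  {2,4,5,6,7}→1  {3,4,5,6,7}→2
  6 left: {0,1,3,5,6,7}→1  {1,3,4,5,6,7}→3  {2,3,4,5,6,7}→3
  placing 0:h first → 6 extensions
  placing 2:l first → 4 extensions
total linear extensions = 10

10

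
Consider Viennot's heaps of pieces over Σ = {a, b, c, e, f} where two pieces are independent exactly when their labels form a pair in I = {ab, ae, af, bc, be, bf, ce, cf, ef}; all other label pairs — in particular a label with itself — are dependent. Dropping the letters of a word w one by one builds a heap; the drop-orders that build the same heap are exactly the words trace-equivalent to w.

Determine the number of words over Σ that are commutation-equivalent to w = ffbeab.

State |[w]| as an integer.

180

drop 0:f onto floor
drop 1:f onto {0:f}
drop 2:b onto floor
drop 3:e onto floor
drop 4:a onto floor
drop 5:b onto {2:b}
ground layer = {0:f, 2:b, 3:e, 4:a}
drop-orders for the pieces not yet dropped (sum over which currently-grounded one goes next):
  1 to go: {1} 1  {3} 1  {4} 1  {5} 1
  2 to go: {0,1} 1  {1,3} 2  {1,4} 2  {1,5} 2  {2,5} 1  {3,4} 2  {3,5} 2  {4,5} 2
  3 to go: {0,1,3} 3  {0,1,4} 3  {0,1,5} 3  {1,2,5} 3  {1,3,4} 6  {1,3,5} 6  {1,4,5} 6  {2,3,5} 3  {2,4,5} 3  {3,4,5} 6
  4 to go: {0,1,2,5} 6  {0,1,3,4} 12  {0,1,3,5} 12  {0,1,4,5} 12  {1,2,3,5} 12  {1,2,4,5} 12  {1,3,4,5} 24  {2,3,4,5} 12
  if 0:f drops first: 60 orders
  if 2:b drops first: 60 orders
  if 3:e drops first: 30 orders
  if 4:a drops first: 30 orders
heap linearizations: 180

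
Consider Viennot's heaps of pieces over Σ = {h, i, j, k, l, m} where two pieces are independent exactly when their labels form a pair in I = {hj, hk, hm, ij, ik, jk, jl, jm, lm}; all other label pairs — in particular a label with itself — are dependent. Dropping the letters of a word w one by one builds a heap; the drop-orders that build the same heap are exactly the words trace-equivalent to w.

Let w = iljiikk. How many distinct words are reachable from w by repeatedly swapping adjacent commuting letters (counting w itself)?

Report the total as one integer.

42

#0=i has no predecessor
#1=l depends on [0:i]
#2=j has no predecessor
#3=i depends on [1:l]
#4=i depends on [3:i]
#5=k depends on [1:l]
#6=k depends on [5:k]
sources: [0:i, 2:j]
N(rest) = Σ N(rest − s) over sources s of rest; N(one piece) = 1:
  size 1 → [2]=1  [4]=1  [6]=1
  size 2 → [2,4]=2  [2,6]=2  [3,4]=1  [4,6]=2  [5,6]=1
  size 3 → [2,3,4]=3  [2,4,6]=6  [2,5,6]=3  [3,4,6]=3  [4,5,6]=3
  size 4 → [2,3,4,6]=12  [2,4,5,6]=12  [3,4,5,6]=6
  size 5 → [1,3,4,5,6]=6  [2,3,4,5,6]=30
  first=0(i) contributes 36
  first=2(j) contributes 6
|[w]| = 42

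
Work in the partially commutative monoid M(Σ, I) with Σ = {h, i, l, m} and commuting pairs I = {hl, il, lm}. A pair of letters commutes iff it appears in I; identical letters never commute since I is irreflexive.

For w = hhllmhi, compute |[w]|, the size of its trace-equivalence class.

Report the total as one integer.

piece 0:h — minimal
piece 1:h rests on {0:h}
piece 2:l — minimal
piece 3:l rests on {2:l}
piece 4:m rests on {1:h}
piece 5:h rests on {4:m}
piece 6:i rests on {5:h}
minimal pieces: {0:h, 2:l}
ways to finish when only these pieces remain (= sum over removing one remaining piece with nothing left below it):
  1 left: {3}→1  {6}→1
  2 left: {2,3}→1  {3,6}→2  {5,6}→1
  3 left: {2,3,6}→3  {3,5,6}→3  {4,5,6}→1
  4 left: {1,4,5,6}→1  {2,3,5,6}→6  {3,4,5,6}→4
  5 left: {0,1,4,5,6}→1  {1,3,4,5,6}→5  {2,3,4,5,6}→10
  placing 0:h first → 15 extensions
  placing 2:l first → 6 extensions
total linear extensions = 21

21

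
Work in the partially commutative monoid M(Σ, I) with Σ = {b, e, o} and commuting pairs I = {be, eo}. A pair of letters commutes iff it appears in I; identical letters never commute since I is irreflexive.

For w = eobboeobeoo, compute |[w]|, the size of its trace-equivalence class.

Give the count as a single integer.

165

0(e) covers ∅
1(o) covers ∅
2(b) covers 1:o
3(b) covers 2:b
4(o) covers 3:b
5(e) covers 0:e
6(o) covers 4:o
7(b) covers 6:o
8(e) covers 5:e
9(o) covers 7:b
10(o) covers 9:o
floor of heap: 0:e, 1:o
completions by unplaced set U, small U first (add the entries for U minus each lowest piece of U):
  |U|=1: {8}:1  {10}:1
  |U|=2: {5,8}:1  {8,10}:2  {9,10}:1
  |U|=3: {0,5,8}:1  {5,8,10}:3  {7,9,10}:1  {8,9,10}:3
  |U|=4: {0,5,8,10}:4  {5,8,9,10}:6  {6,7,9,10}:1  {7,8,9,10}:4
  |U|=5: {0,5,8,9,10}:10  {4,6,7,9,10}:1  {5,7,8,9,10}:10  {6,7,8,9,10}:5
  |U|=6: {0,5,7,8,9,10}:20  {3,4,6,7,9,10}:1  {4,6,7,8,9,10}:6  {5,6,7,8,9,10}:15
  |U|=7: {0,5,6,7,8,9,10}:35  {2,3,4,6,7,9,10}:1  {3,4,6,7,8,9,10}:7  {4,5,6,7,8,9,10}:21
  |U|=8: {0,4,5,6,7,8,9,10}:56  {1,2,3,4,6,7,9,10}:1  {2,3,4,6,7,8,9,10}:8  {3,4,5,6,7,8,9,10}:28
  |U|=9: {0,3,4,5,6,7,8,9,10}:84  {1,2,3,4,6,7,8,9,10}:9  {2,3,4,5,6,7,8,9,10}:36
  start at 0(e): 45
  start at 1(o): 120
sum over floor = 165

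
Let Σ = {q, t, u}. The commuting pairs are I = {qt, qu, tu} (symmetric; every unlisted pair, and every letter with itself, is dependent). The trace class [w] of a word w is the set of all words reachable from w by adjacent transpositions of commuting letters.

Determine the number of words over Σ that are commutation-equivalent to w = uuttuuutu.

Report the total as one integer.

84

0(u) covers ∅
1(u) covers 0:u
2(t) covers ∅
3(t) covers 2:t
4(u) covers 1:u
5(u) covers 4:u
6(u) covers 5:u
7(t) covers 3:t
8(u) covers 6:u
floor of heap: 0:u, 2:t
completions by unplaced set U, small U first (add the entries for U minus each lowest piece of U):
  |U|=1: {7}:1  {8}:1
  |U|=2: {3,7}:1  {6,8}:1  {7,8}:2
  |U|=3: {2,3,7}:1  {3,7,8}:3  {5,6,8}:1  {6,7,8}:3
  |U|=4: {2,3,7,8}:4  {3,6,7,8}:6  {4,5,6,8}:1  {5,6,7,8}:4
  |U|=5: {1,4,5,6,8}:1  {2,3,6,7,8}:10  {3,5,6,7,8}:10  {4,5,6,7,8}:5
  |U|=6: {0,1,4,5,6,8}:1  {1,4,5,6,7,8}:6  {2,3,5,6,7,8}:20  {3,4,5,6,7,8}:15
  |U|=7: {0,1,4,5,6,7,8}:7  {1,3,4,5,6,7,8}:21  {2,3,4,5,6,7,8}:35
  start at 0(u): 56
  start at 2(t): 28
sum over floor = 84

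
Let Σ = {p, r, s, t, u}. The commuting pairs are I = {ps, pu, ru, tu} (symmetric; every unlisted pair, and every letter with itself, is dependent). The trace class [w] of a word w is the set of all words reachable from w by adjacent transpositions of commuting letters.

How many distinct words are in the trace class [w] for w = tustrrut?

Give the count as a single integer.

#0=t has no predecessor
#1=u has no predecessor
#2=s depends on [0:t, 1:u]
#3=t depends on [2:s]
#4=r depends on [3:t]
#5=r depends on [4:r]
#6=u depends on [2:s]
#7=t depends on [5:r]
sources: [0:t, 1:u]
N(rest) = Σ N(rest − s) over sources s of rest; N(one piece) = 1:
  size 1 → [6]=1  [7]=1
  size 2 → [5,7]=1  [6,7]=2
  size 3 → [4,5,7]=1  [5,6,7]=3
  size 4 → [3,4,5,7]=1  [4,5,6,7]=4
  size 5 → [3,4,5,6,7]=5
  size 6 → [2,3,4,5,6,7]=5
  first=0(t) contributes 5
  first=1(u) contributes 5
|[w]| = 10

10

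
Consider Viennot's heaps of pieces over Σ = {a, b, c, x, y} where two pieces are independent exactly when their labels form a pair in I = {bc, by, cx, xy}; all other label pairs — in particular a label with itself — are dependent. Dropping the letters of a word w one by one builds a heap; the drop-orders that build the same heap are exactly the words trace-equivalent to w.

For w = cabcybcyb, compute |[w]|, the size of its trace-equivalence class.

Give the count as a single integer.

35

#0=c has no predecessor
#1=a depends on [0:c]
#2=b depends on [1:a]
#3=c depends on [1:a]
#4=y depends on [3:c]
#5=b depends on [2:b]
#6=c depends on [4:y]
#7=y depends on [6:c]
#8=b depends on [5:b]
sources: [0:c]
N(rest) = Σ N(rest − s) over sources s of rest; N(one piece) = 1:
  size 1 → [7]=1  [8]=1
  size 2 → [5,8]=1  [6,7]=1  [7,8]=2
  size 3 → [2,5,8]=1  [4,6,7]=1  [5,7,8]=3  [6,7,8]=3
  size 4 → [2,5,7,8]=4  [3,4,6,7]=1  [4,6,7,8]=4  [5,6,7,8]=6
  size 5 → [2,5,6,7,8]=10  [3,4,6,7,8]=5  [4,5,6,7,8]=10
  size 6 → [2,4,5,6,7,8]=20  [3,4,5,6,7,8]=15
  size 7 → [2,3,4,5,6,7,8]=35
  first=0(c) contributes 35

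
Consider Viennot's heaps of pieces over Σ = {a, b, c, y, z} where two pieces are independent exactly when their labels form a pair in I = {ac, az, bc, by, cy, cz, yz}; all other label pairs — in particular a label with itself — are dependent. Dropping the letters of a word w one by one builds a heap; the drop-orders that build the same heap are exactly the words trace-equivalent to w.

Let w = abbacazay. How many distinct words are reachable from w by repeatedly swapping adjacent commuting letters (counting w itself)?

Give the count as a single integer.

45

drop 0:a onto floor
drop 1:b onto {0:a}
drop 2:b onto {1:b}
drop 3:a onto {2:b}
drop 4:c onto floor
drop 5:a onto {3:a}
drop 6:z onto {2:b}
drop 7:a onto {5:a}
drop 8:y onto {7:a}
ground layer = {0:a, 4:c}
drop-orders for the pieces not yet dropped (sum over which currently-grounded one goes next):
  1 to go: {4} 1  {6} 1  {8} 1
  2 to go: {4,6} 2  {4,8} 2  {6,8} 2  {7,8} 1
  3 to go: {4,6,8} 6  {4,7,8} 3  {5,7,8} 1  {6,7,8} 3
  4 to go: {3,5,7,8} 1  {4,5,7,8} 4  {4,6,7,8} 12  {5,6,7,8} 4
  5 to go: {3,4,5,7,8} 5  {3,5,6,7,8} 5  {4,5,6,7,8} 20
  6 to go: {2,3,5,6,7,8} 5  {3,4,5,6,7,8} 30
  7 to go: {1,2,3,5,6,7,8} 5  {2,3,4,5,6,7,8} 35
  if 0:a drops first: 40 orders
  if 4:c drops first: 5 orders
heap linearizations: 45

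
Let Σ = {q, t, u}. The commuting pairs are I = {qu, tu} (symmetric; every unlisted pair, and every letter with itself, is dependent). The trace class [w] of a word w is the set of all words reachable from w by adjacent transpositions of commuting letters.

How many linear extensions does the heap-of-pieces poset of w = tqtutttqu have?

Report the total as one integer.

#0=t has no predecessor
#1=q depends on [0:t]
#2=t depends on [1:q]
#3=u has no predecessor
#4=t depends on [2:t]
#5=t depends on [4:t]
#6=t depends on [5:t]
#7=q depends on [6:t]
#8=u depends on [3:u]
sources: [0:t, 3:u]
N(rest) = Σ N(rest − s) over sources s of rest; N(one piece) = 1:
  size 1 → [7]=1  [8]=1
  size 2 → [3,8]=1  [6,7]=1  [7,8]=2
  size 3 → [3,7,8]=3  [5,6,7]=1  [6,7,8]=3
  size 4 → [3,6,7,8]=6  [4,5,6,7]=1  [5,6,7,8]=4
  size 5 → [2,4,5,6,7]=1  [3,5,6,7,8]=10  [4,5,6,7,8]=5
  size 6 → [1,2,4,5,6,7]=1  [2,4,5,6,7,8]=6  [3,4,5,6,7,8]=15
  size 7 → [0,1,2,4,5,6,7]=1  [1,2,4,5,6,7,8]=7  [2,3,4,5,6,7,8]=21
  first=0(t) contributes 28
  first=3(u) contributes 8
|[w]| = 36

36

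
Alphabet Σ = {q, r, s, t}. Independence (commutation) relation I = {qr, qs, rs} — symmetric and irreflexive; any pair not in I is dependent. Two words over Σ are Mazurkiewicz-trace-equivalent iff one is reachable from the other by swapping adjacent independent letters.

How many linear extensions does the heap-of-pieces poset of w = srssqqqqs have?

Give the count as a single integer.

piece 0:s — minimal
piece 1:r — minimal
piece 2:s rests on {0:s}
piece 3:s rests on {2:s}
piece 4:q — minimal
piece 5:q rests on {4:q}
piece 6:q rests on {5:q}
piece 7:q rests on {6:q}
piece 8:s rests on {3:s}
minimal pieces: {0:s, 1:r, 4:q}
ways to finish when only these pieces remain (= sum over removing one remaining piece with nothing left below it):
  1 left: {1}→1  {7}→1  {8}→1
  2 left: {1,7}→2  {1,8}→2  {3,8}→1  {6,7}→1  {7,8}→2
  3 left: {1,3,8}→3  {1,6,7}→3  {1,7,8}→6  {2,3,8}→1  {3,7,8}→3  {5,6,7}→1  {6,7,8}→3
  4 left: {0,2,3,8}→1  {1,2,3,8}→4  {1,3,7,8}→12  {1,5,6,7}→4  {1,6,7,8}→12  {2,3,7,8}→4  {3,6,7,8}→6  {4,5,6,7}→1  {5,6,7,8}→4
  5 left: {0,1,2,3,8}→5  {0,2,3,7,8}→5  {1,2,3,7,8}→20  {1,3,6,7,8}→30  {1,4,5,6,7}→5  {1,5,6,7,8}→20  {2,3,6,7,8}→10  {3,5,6,7,8}→10  {4,5,6,7,8}→5
  6 left: {0,1,2,3,7,8}→30  {0,2,3,6,7,8}→15  {1,2,3,6,7,8}→60  {1,3,5,6,7,8}→60  {1,4,5,6,7,8}→30  {2,3,5,6,7,8}→20  {3,4,5,6,7,8}→15
  7 left: {0,1,2,3,6,7,8}→105  {0,2,3,5,6,7,8}→35  {1,2,3,5,6,7,8}→140  {1,3,4,5,6,7,8}→105  {2,3,4,5,6,7,8}→35
  placing 0:s first → 280 extensions
  placing 1:r first → 70 extensions
  placing 4:q first → 280 extensions
total linear extensions = 630

630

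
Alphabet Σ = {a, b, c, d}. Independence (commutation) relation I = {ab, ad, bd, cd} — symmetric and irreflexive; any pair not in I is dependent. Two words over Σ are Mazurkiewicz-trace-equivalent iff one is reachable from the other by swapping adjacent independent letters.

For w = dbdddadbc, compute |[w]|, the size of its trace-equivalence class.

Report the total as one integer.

378

#0=d has no predecessor
#1=b has no predecessor
#2=d depends on [0:d]
#3=d depends on [2:d]
#4=d depends on [3:d]
#5=a has no predecessor
#6=d depends on [4:d]
#7=b depends on [1:b]
#8=c depends on [5:a, 7:b]
sources: [0:d, 1:b, 5:a]
N(rest) = Σ N(rest − s) over sources s of rest; N(one piece) = 1:
  size 1 → [6]=1  [8]=1
  size 2 → [4,6]=1  [5,8]=1  [6,8]=2  [7,8]=1
  size 3 → [1,7,8]=1  [3,4,6]=1  [4,6,8]=3  [5,6,8]=3  [5,7,8]=2  [6,7,8]=3
  size 4 → [1,5,7,8]=3  [1,6,7,8]=4  [2,3,4,6]=1  [3,4,6,8]=4  [4,5,6,8]=6  [4,6,7,8]=6  [5,6,7,8]=8
  size 5 → [0,2,3,4,6]=1  [1,4,6,7,8]=10  [1,5,6,7,8]=15  [2,3,4,6,8]=5  [3,4,5,6,8]=10  [3,4,6,7,8]=10  [4,5,6,7,8]=20
  size 6 → [0,2,3,4,6,8]=6  [1,3,4,6,7,8]=20  [1,4,5,6,7,8]=45  [2,3,4,5,6,8]=15  [2,3,4,6,7,8]=15  [3,4,5,6,7,8]=40
  size 7 → [0,2,3,4,5,6,8]=21  [0,2,3,4,6,7,8]=21  [1,2,3,4,6,7,8]=35  [1,3,4,5,6,7,8]=105  [2,3,4,5,6,7,8]=70
  first=0(d) contributes 210
  first=1(b) contributes 112
  first=5(a) contributes 56
|[w]| = 378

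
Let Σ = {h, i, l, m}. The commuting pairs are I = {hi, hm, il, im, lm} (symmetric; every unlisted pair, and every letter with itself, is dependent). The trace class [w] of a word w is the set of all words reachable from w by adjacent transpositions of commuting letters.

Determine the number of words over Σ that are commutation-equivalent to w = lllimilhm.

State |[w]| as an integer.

756

piece 0:l — minimal
piece 1:l rests on {0:l}
piece 2:l rests on {1:l}
piece 3:i — minimal
piece 4:m — minimal
piece 5:i rests on {3:i}
piece 6:l rests on {2:l}
piece 7:h rests on {6:l}
piece 8:m rests on {4:m}
minimal pieces: {0:l, 3:i, 4:m}
ways to finish when only these pieces remain (= sum over removing one remaining piece with nothing left below it):
  1 left: {5}→1  {7}→1  {8}→1
  2 left: {3,5}→1  {4,8}→1  {5,7}→2  {5,8}→2  {6,7}→1  {7,8}→2
  3 left: {2,6,7}→1  {3,5,7}→3  {3,5,8}→3  {4,5,8}→3  {4,7,8}→3  {5,6,7}→3  {5,7,8}→6  {6,7,8}→3
  4 left: {1,2,6,7}→1  {2,5,6,7}→4  {2,6,7,8}→4  {3,4,5,8}→6  {3,5,6,7}→6  {3,5,7,8}→12  {4,5,7,8}→12  {4,6,7,8}→6  {5,6,7,8}→12
  5 left: {0,1,2,6,7}→1  {1,2,5,6,7}→5  {1,2,6,7,8}→5  {2,3,5,6,7}→10  {2,4,6,7,8}→10  {2,5,6,7,8}→20  {3,4,5,7,8}→30  {3,5,6,7,8}→30  {4,5,6,7,8}→30
  6 left: {0,1,2,5,6,7}→6  {0,1,2,6,7,8}→6  {1,2,3,5,6,7}→15  {1,2,4,6,7,8}→15  {1,2,5,6,7,8}→30  {2,3,5,6,7,8}→60  {2,4,5,6,7,8}→60  {3,4,5,6,7,8}→90
  7 left: {0,1,2,3,5,6,7}→21  {0,1,2,4,6,7,8}→21  {0,1,2,5,6,7,8}→42  {1,2,3,5,6,7,8}→105  {1,2,4,5,6,7,8}→105  {2,3,4,5,6,7,8}→210
  placing 0:l first → 420 extensions
  placing 3:i first → 168 extensions
  placing 4:m first → 168 extensions
total linear extensions = 756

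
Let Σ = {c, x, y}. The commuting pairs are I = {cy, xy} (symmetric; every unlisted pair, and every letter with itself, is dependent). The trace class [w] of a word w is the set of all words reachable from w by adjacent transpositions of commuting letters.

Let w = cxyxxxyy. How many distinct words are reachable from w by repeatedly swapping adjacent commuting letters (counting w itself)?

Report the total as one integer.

56

piece 0:c — minimal
piece 1:x rests on {0:c}
piece 2:y — minimal
piece 3:x rests on {1:x}
piece 4:x rests on {3:x}
piece 5:x rests on {4:x}
piece 6:y rests on {2:y}
piece 7:y rests on {6:y}
minimal pieces: {0:c, 2:y}
ways to finish when only these pieces remain (= sum over removing one remaining piece with nothing left below it):
  1 left: {5}→1  {7}→1
  2 left: {4,5}→1  {5,7}→2  {6,7}→1
  3 left: {2,6,7}→1  {3,4,5}→1  {4,5,7}→3  {5,6,7}→3
  4 left: {1,3,4,5}→1  {2,5,6,7}→4  {3,4,5,7}→4  {4,5,6,7}→6
  5 left: {0,1,3,4,5}→1  {1,3,4,5,7}→5  {2,4,5,6,7}→10  {3,4,5,6,7}→10
  6 left: {0,1,3,4,5,7}→6  {1,3,4,5,6,7}→15  {2,3,4,5,6,7}→20
  placing 0:c first → 35 extensions
  placing 2:y first → 21 extensions
total linear extensions = 56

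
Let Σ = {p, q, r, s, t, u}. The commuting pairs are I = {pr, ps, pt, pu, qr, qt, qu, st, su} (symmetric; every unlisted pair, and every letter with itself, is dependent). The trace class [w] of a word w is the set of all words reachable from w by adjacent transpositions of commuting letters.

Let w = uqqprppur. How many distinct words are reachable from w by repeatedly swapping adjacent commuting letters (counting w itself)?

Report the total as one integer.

126

0(u) covers ∅
1(q) covers ∅
2(q) covers 1:q
3(p) covers 2:q
4(r) covers 0:u
5(p) covers 3:p
6(p) covers 5:p
7(u) covers 4:r
8(r) covers 7:u
floor of heap: 0:u, 1:q
completions by unplaced set U, small U first (add the entries for U minus each lowest piece of U):
  |U|=1: {6}:1  {8}:1
  |U|=2: {5,6}:1  {6,8}:2  {7,8}:1
  |U|=3: {3,5,6}:1  {4,7,8}:1  {5,6,8}:3  {6,7,8}:3
  |U|=4: {0,4,7,8}:1  {2,3,5,6}:1  {3,5,6,8}:4  {4,6,7,8}:4  {5,6,7,8}:6
  |U|=5: {0,4,6,7,8}:5  {1,2,3,5,6}:1  {2,3,5,6,8}:5  {3,5,6,7,8}:10  {4,5,6,7,8}:10
  |U|=6: {0,4,5,6,7,8}:15  {1,2,3,5,6,8}:6  {2,3,5,6,7,8}:15  {3,4,5,6,7,8}:20
  |U|=7: {0,3,4,5,6,7,8}:35  {1,2,3,5,6,7,8}:21  {2,3,4,5,6,7,8}:35
  start at 0(u): 56
  start at 1(q): 70
sum over floor = 126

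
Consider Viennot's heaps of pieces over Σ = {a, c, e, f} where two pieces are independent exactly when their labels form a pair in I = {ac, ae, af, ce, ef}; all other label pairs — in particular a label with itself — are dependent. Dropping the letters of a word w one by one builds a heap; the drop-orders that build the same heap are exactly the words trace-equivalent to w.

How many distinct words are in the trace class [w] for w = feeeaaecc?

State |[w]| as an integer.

1260

#0=f has no predecessor
#1=e has no predecessor
#2=e depends on [1:e]
#3=e depends on [2:e]
#4=a has no predecessor
#5=a depends on [4:a]
#6=e depends on [3:e]
#7=c depends on [0:f]
#8=c depends on [7:c]
sources: [0:f, 1:e, 4:a]
N(rest) = Σ N(rest − s) over sources s of rest; N(one piece) = 1:
  size 1 → [5]=1  [6]=1  [8]=1
  size 2 → [3,6]=1  [4,5]=1  [5,6]=2  [5,8]=2  [6,8]=2  [7,8]=1
  size 3 → [0,7,8]=1  [2,3,6]=1  [3,5,6]=3  [3,6,8]=3  [4,5,6]=3  [4,5,8]=3  [5,6,8]=6  [5,7,8]=3  [6,7,8]=3
  size 4 → [0,5,7,8]=4  [0,6,7,8]=4  [1,2,3,6]=1  [2,3,5,6]=4  [2,3,6,8]=4  [3,4,5,6]=6  [3,5,6,8]=12  [3,6,7,8]=6  [4,5,6,8]=12  [4,5,7,8]=6  [5,6,7,8]=12
  size 5 → [0,3,6,7,8]=10  [0,4,5,7,8]=10  [0,5,6,7,8]=20  [1,2,3,5,6]=5  [1,2,3,6,8]=5  [2,3,4,5,6]=10  [2,3,5,6,8]=20  [2,3,6,7,8]=10  [3,4,5,6,8]=30  [3,5,6,7,8]=30  [4,5,6,7,8]=30
  size 6 → [0,2,3,6,7,8]=20  [0,3,5,6,7,8]=60  [0,4,5,6,7,8]=60  [1,2,3,4,5,6]=15  [1,2,3,5,6,8]=30  [1,2,3,6,7,8]=15  [2,3,4,5,6,8]=60  [2,3,5,6,7,8]=60  [3,4,5,6,7,8]=90
  size 7 → [0,1,2,3,6,7,8]=35  [0,2,3,5,6,7,8]=140  [0,3,4,5,6,7,8]=210  [1,2,3,4,5,6,8]=105  [1,2,3,5,6,7,8]=105  [2,3,4,5,6,7,8]=210
  first=0(f) contributes 420
  first=1(e) contributes 560
  first=4(a) contributes 280
|[w]| = 1260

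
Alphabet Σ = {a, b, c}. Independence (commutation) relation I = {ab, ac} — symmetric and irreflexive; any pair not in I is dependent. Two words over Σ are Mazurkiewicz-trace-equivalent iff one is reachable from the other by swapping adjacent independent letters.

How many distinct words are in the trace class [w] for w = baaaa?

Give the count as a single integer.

5

piece 0:b — minimal
piece 1:a — minimal
piece 2:a rests on {1:a}
piece 3:a rests on {2:a}
piece 4:a rests on {3:a}
minimal pieces: {0:b, 1:a}
ways to finish when only these pieces remain (= sum over removing one remaining piece with nothing left below it):
  1 left: {0}→1  {4}→1
  2 left: {0,4}→2  {3,4}→1
  3 left: {0,3,4}→3  {2,3,4}→1
  placing 0:b first → 1 extensions
  placing 1:a first → 4 extensions
total linear extensions = 5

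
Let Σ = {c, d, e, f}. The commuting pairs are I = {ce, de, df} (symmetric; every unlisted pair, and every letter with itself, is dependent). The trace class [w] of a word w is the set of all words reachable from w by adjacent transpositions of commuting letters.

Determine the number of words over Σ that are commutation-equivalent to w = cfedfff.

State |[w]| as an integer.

6

drop 0:c onto floor
drop 1:f onto {0:c}
drop 2:e onto {1:f}
drop 3:d onto {0:c}
drop 4:f onto {2:e}
drop 5:f onto {4:f}
drop 6:f onto {5:f}
ground layer = {0:c}
drop-orders for the pieces not yet dropped (sum over which currently-grounded one goes next):
  1 to go: {3} 1  {6} 1
  2 to go: {3,6} 2  {5,6} 1
  3 to go: {3,5,6} 3  {4,5,6} 1
  4 to go: {2,4,5,6} 1  {3,4,5,6} 4
  5 to go: {1,2,4,5,6} 1  {2,3,4,5,6} 5
  if 0:c drops first: 6 orders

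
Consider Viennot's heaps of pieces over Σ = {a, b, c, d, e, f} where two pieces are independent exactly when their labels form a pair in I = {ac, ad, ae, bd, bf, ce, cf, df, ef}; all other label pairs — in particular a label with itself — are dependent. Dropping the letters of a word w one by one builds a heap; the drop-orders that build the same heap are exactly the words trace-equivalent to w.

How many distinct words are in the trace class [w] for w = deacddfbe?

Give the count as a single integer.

drop 0:d onto floor
drop 1:e onto {0:d}
drop 2:a onto floor
drop 3:c onto {0:d}
drop 4:d onto {1:e, 3:c}
drop 5:d onto {4:d}
drop 6:f onto {2:a}
drop 7:b onto {1:e, 2:a, 3:c}
drop 8:e onto {5:d, 7:b}
ground layer = {0:d, 2:a}
drop-orders for the pieces not yet dropped (sum over which currently-grounded one goes next):
  1 to go: {6} 1  {8} 1
  2 to go: {5,8} 1  {6,8} 2  {7,8} 1
  3 to go: {4,5,8} 1  {5,6,8} 3  {5,7,8} 2  {6,7,8} 3
  4 to go: {2,6,7,8} 3  {4,5,6,8} 4  {4,5,7,8} 3  {5,6,7,8} 8
  5 to go: {1,4,5,7,8} 3  {2,5,6,7,8} 11  {3,4,5,7,8} 3  {4,5,6,7,8} 15
  6 to go: {1,3,4,5,7,8} 6  {1,4,5,6,7,8} 18  {2,4,5,6,7,8} 26  {3,4,5,6,7,8} 18
  7 to go: {0,1,3,4,5,7,8} 6  {1,2,4,5,6,7,8} 44  {1,3,4,5,6,7,8} 42  {2,3,4,5,6,7,8} 44
  if 0:d drops first: 130 orders
  if 2:a drops first: 48 orders
heap linearizations: 178

178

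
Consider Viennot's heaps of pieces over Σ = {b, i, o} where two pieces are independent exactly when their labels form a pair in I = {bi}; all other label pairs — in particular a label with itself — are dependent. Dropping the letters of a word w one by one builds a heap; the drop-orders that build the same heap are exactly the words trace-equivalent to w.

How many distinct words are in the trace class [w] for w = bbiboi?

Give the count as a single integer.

4

drop 0:b onto floor
drop 1:b onto {0:b}
drop 2:i onto floor
drop 3:b onto {1:b}
drop 4:o onto {2:i, 3:b}
drop 5:i onto {4:o}
ground layer = {0:b, 2:i}
drop-orders for the pieces not yet dropped (sum over which currently-grounded one goes next):
  1 to go: {5} 1
  2 to go: {4,5} 1
  3 to go: {2,4,5} 1  {3,4,5} 1
  4 to go: {1,3,4,5} 1  {2,3,4,5} 2
  if 0:b drops first: 3 orders
  if 2:i drops first: 1 orders
heap linearizations: 4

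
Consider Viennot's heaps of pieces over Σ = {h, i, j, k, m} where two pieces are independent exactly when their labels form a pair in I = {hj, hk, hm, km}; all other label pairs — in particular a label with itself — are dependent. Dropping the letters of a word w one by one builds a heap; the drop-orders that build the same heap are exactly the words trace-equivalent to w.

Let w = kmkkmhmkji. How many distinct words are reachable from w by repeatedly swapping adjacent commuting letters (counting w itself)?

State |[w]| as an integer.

315

drop 0:k onto floor
drop 1:m onto floor
drop 2:k onto {0:k}
drop 3:k onto {2:k}
drop 4:m onto {1:m}
drop 5:h onto floor
drop 6:m onto {4:m}
drop 7:k onto {3:k}
drop 8:j onto {6:m, 7:k}
drop 9:i onto {5:h, 8:j}
ground layer = {0:k, 1:m, 5:h}
drop-orders for the pieces not yet dropped (sum over which currently-grounded one goes next):
  1 to go: {9} 1
  2 to go: {5,9} 1  {8,9} 1
  3 to go: {5,8,9} 2  {6,8,9} 1  {7,8,9} 1
  4 to go: {3,7,8,9} 1  {4,6,8,9} 1  {5,6,8,9} 3  {5,7,8,9} 3  {6,7,8,9} 2
  5 to go: {1,4,6,8,9} 1  {2,3,7,8,9} 1  {3,5,7,8,9} 4  {3,6,7,8,9} 3  {4,5,6,8,9} 4  {4,6,7,8,9} 3  {5,6,7,8,9} 8
  6 to go: {0,2,3,7,8,9} 1  {1,4,5,6,8,9} 5  {1,4,6,7,8,9} 4  {2,3,5,7,8,9} 5  {2,3,6,7,8,9} 4  {3,4,6,7,8,9} 6  {3,5,6,7,8,9} 15  {4,5,6,7,8,9} 15
  7 to go: {0,2,3,5,7,8,9} 6  {0,2,3,6,7,8,9} 5  {1,3,4,6,7,8,9} 10  {1,4,5,6,7,8,9} 24  {2,3,4,6,7,8,9} 10  {2,3,5,6,7,8,9} 24  {3,4,5,6,7,8,9} 36
  8 to go: {0,2,3,4,6,7,8,9} 15  {0,2,3,5,6,7,8,9} 35  {1,2,3,4,6,7,8,9} 20  {1,3,4,5,6,7,8,9} 70  {2,3,4,5,6,7,8,9} 70
  if 0:k drops first: 160 orders
  if 1:m drops first: 120 orders
  if 5:h drops first: 35 orders
heap linearizations: 315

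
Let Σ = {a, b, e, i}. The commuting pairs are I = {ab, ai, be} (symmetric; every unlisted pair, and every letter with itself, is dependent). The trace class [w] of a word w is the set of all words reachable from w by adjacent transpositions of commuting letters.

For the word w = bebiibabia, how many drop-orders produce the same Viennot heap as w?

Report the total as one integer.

#0=b has no predecessor
#1=e has no predecessor
#2=b depends on [0:b]
#3=i depends on [1:e, 2:b]
#4=i depends on [3:i]
#5=b depends on [4:i]
#6=a depends on [1:e]
#7=b depends on [5:b]
#8=i depends on [7:b]
#9=a depends on [6:a]
sources: [0:b, 1:e]
N(rest) = Σ N(rest − s) over sources s of rest; N(one piece) = 1:
  size 1 → [8]=1  [9]=1
  size 2 → [6,9]=1  [7,8]=1  [8,9]=2
  size 3 → [5,7,8]=1  [6,8,9]=3  [7,8,9]=3
  size 4 → [4,5,7,8]=1  [5,7,8,9]=4  [6,7,8,9]=6
  size 5 → [3,4,5,7,8]=1  [4,5,7,8,9]=5  [5,6,7,8,9]=10
  size 6 → [2,3,4,5,7,8]=1  [3,4,5,7,8,9]=6  [4,5,6,7,8,9]=15
  size 7 → [0,2,3,4,5,7,8]=1  [2,3,4,5,7,8,9]=7  [3,4,5,6,7,8,9]=21
  size 8 → [0,2,3,4,5,7,8,9]=8  [1,3,4,5,6,7,8,9]=21  [2,3,4,5,6,7,8,9]=28
  first=0(b) contributes 49
  first=1(e) contributes 36
|[w]| = 85

85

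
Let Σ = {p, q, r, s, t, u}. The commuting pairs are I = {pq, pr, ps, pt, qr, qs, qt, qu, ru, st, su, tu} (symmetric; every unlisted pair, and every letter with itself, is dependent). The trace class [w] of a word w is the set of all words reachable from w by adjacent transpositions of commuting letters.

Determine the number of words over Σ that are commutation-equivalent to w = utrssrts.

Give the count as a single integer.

16

#0=u has no predecessor
#1=t has no predecessor
#2=r depends on [1:t]
#3=s depends on [2:r]
#4=s depends on [3:s]
#5=r depends on [4:s]
#6=t depends on [5:r]
#7=s depends on [5:r]
sources: [0:u, 1:t]
N(rest) = Σ N(rest − s) over sources s of rest; N(one piece) = 1:
  size 1 → [0]=1  [6]=1  [7]=1
  size 2 → [0,6]=2  [0,7]=2  [6,7]=2
  size 3 → [0,6,7]=6  [5,6,7]=2
  size 4 → [0,5,6,7]=8  [4,5,6,7]=2
  size 5 → [0,4,5,6,7]=10  [3,4,5,6,7]=2
  size 6 → [0,3,4,5,6,7]=12  [2,3,4,5,6,7]=2
  first=0(u) contributes 2
  first=1(t) contributes 14
|[w]| = 16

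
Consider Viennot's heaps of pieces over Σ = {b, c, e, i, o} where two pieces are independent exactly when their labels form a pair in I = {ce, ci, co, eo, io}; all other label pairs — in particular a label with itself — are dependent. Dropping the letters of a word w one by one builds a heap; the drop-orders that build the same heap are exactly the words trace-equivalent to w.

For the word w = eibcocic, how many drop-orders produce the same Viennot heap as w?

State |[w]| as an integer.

piece 0:e — minimal
piece 1:i rests on {0:e}
piece 2:b rests on {1:i}
piece 3:c rests on {2:b}
piece 4:o rests on {2:b}
piece 5:c rests on {3:c}
piece 6:i rests on {2:b}
piece 7:c rests on {5:c}
minimal pieces: {0:e}
ways to finish when only these pieces remain (= sum over removing one remaining piece with nothing left below it):
  1 left: {4}→1  {6}→1  {7}→1
  2 left: {4,6}→2  {4,7}→2  {5,7}→1  {6,7}→2
  3 left: {3,5,7}→1  {4,5,7}→3  {4,6,7}→6  {5,6,7}→3
  4 left: {3,4,5,7}→4  {3,5,6,7}→4  {4,5,6,7}→12
  5 left: {3,4,5,6,7}→20
  6 left: {2,3,4,5,6,7}→20
  placing 0:e first → 20 extensions

20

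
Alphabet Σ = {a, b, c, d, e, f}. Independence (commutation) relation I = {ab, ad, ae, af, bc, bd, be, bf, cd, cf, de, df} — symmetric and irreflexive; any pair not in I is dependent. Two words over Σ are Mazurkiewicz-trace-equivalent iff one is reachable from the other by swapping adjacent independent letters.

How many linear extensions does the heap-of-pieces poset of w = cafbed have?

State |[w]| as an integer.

150

#0=c has no predecessor
#1=a depends on [0:c]
#2=f has no predecessor
#3=b has no predecessor
#4=e depends on [0:c, 2:f]
#5=d has no predecessor
sources: [0:c, 2:f, 3:b, 5:d]
N(rest) = Σ N(rest − s) over sources s of rest; N(one piece) = 1:
  size 1 → [1]=1  [3]=1  [4]=1  [5]=1
  size 2 → [1,3]=2  [1,4]=2  [1,5]=2  [2,4]=1  [3,4]=2  [3,5]=2  [4,5]=2
  size 3 → [0,1,4]=2  [1,2,4]=3  [1,3,4]=6  [1,3,5]=6  [1,4,5]=6  [2,3,4]=3  [2,4,5]=3  [3,4,5]=6
  size 4 → [0,1,2,4]=5  [0,1,3,4]=8  [0,1,4,5]=8  [1,2,3,4]=12  [1,2,4,5]=12  [1,3,4,5]=24  [2,3,4,5]=12
  first=0(c) contributes 60
  first=2(f) contributes 40
  first=3(b) contributes 25
  first=5(d) contributes 25
|[w]| = 150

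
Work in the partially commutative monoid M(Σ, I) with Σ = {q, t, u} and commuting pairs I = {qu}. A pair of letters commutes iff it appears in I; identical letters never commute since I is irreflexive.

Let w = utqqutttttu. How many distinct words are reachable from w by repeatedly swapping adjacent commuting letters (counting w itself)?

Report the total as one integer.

#0=u has no predecessor
#1=t depends on [0:u]
#2=q depends on [1:t]
#3=q depends on [2:q]
#4=u depends on [1:t]
#5=t depends on [3:q, 4:u]
#6=t depends on [5:t]
#7=t depends on [6:t]
#8=t depends on [7:t]
#9=t depends on [8:t]
#10=u depends on [9:t]
sources: [0:u]
N(rest) = Σ N(rest − s) over sources s of rest; N(one piece) = 1:
  size 1 → [10]=1
  size 2 → [9,10]=1
  size 3 → [8,9,10]=1
  size 4 → [7,8,9,10]=1
  size 5 → [6,7,8,9,10]=1
  size 6 → [5,6,7,8,9,10]=1
  size 7 → [3,5,6,7,8,9,10]=1  [4,5,6,7,8,9,10]=1
  size 8 → [2,3,5,6,7,8,9,10]=1  [3,4,5,6,7,8,9,10]=2
  size 9 → [2,3,4,5,6,7,8,9,10]=3
  first=0(u) contributes 3

3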